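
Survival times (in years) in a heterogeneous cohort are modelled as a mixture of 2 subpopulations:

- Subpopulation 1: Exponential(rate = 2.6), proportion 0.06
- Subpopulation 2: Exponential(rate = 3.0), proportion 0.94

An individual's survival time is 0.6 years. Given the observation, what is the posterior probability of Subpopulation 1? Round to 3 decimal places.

0.066

The responsibility of component k is π_k f_k(x) divided by Σ_j π_j f_j(x).
Exponential densities:
  p_1 = 2.6·e^(−2.6·0.6) = 2.6·e^(−1.5600) = 0.546354
  p_2 = 3.0·e^(−3.0·0.6) = 3.0·e^(−1.8000) = 0.495897
Prior × likelihood for each component:
  π_1·p_1 = 0.06 × 0.546354 = 0.0327812
  π_2·p_2 = 0.94 × 0.495897 = 0.466143
Evidence: 0.0327812 + 0.466143 = 0.498924
P(Subpopulation 1 | 0.6 years) ≈ 0.066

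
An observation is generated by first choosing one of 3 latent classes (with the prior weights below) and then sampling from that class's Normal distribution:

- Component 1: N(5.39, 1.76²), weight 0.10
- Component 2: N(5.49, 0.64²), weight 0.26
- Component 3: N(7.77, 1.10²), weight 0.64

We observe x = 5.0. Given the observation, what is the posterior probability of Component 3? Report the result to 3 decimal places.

The responsibility of component k is π_k f_k(x) divided by Σ_j π_j f_j(x).
Evaluate each component's likelihood at the observed value:
  f_1 = 0.221174
  f_2 = 0.464989
  f_3 = 0.0152242
Multiply by the mixture weights:
  π_1·f_1 = 0.10 × 0.221174 = 0.0221174
  π_2·f_2 = 0.26 × 0.464989 = 0.120897
  π_3·f_3 = 0.64 × 0.0152242 = 0.00974349
Denominator: 0.0221174 + 0.120897 + 0.00974349 = 0.152758
Responsibility of Component 3: 0.00974349 / 0.152758 ≈ 0.064

0.064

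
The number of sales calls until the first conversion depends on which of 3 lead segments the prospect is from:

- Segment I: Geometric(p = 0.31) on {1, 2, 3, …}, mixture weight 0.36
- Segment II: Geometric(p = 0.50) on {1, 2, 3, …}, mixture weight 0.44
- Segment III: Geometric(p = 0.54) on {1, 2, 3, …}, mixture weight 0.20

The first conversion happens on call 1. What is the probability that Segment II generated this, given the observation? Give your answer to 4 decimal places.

0.5005

By Bayes' theorem, P(k | x) = P(Z=k) f_k(x) / Σ_j P(Z=j) f_j(x).
Component likelihoods at x = 1:
  L_I = 0.31·(1−0.31)^0 = 0.31·1 = 0.31
  L_II = 0.50·(1−0.50)^0 = 0.50·1 = 0.5
  L_III = 0.54·(1−0.54)^0 = 0.54·1 = 0.54
Unnormalised posteriors:
  P(Z=I)·L_I = 0.36 × 0.31 = 0.1116
  P(Z=II)·L_II = 0.44 × 0.5 = 0.22
  P(Z=III)·L_III = 0.20 × 0.54 = 0.108
Denominator: 0.1116 + 0.22 + 0.108 = 0.4396
P(Segment II | the observation) = 0.22 / 0.4396 ≈ 0.5005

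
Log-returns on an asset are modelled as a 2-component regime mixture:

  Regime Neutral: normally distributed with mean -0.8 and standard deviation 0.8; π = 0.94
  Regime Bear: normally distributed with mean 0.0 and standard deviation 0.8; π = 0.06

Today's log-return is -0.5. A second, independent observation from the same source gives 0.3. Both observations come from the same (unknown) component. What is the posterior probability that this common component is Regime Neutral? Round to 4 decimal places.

Posterior ∝ prior × likelihood, so P(k | x) ∝ π_k f_k(x); normalise over all components.
Since both observations come from the same component, the likelihood for component k is f_k(x₁)·f_k(x₂).
  p_Neutral = [(1/(0.8·√(2π)))·exp(−(-0.5−-0.8)²/(2·0.8²)) = 0.498678·exp(-0.07031) = 0.464819] × [0.193765] = 0.0900658
  p_Bear = [(1/(0.8·√(2π)))·exp(−(-0.5−0.0)²/(2·0.8²)) = 0.498678·exp(-0.19531) = 0.410201] × [0.464819] = 0.190669
Unnormalised posteriors:
  π_Neutral·p_Neutral = 0.94 × 0.0900658 = 0.0846618
  π_Bear·p_Bear = 0.06 × 0.190669 = 0.0114402
Marginal: 0.0846618 + 0.0114402 = 0.096102
So the posterior for Regime Neutral is 0.0846618 / 0.096102 ≈ 0.8810.

0.8810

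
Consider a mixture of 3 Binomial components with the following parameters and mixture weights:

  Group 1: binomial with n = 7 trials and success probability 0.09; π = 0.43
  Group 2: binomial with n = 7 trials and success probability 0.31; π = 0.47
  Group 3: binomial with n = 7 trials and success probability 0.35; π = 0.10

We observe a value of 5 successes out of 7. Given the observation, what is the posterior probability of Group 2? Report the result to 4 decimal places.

Posterior ∝ prior × likelihood, so P(k | x) ∝ π_k f_k(x); normalise over all components.
Evaluate each component's likelihood at the observed value:
  f_1 = C(7,5)·0.09^5·0.91^2 = 21·5.9049e-06·0.8281 = 0.000102687
  f_2 = C(7,5)·0.31^5·0.69^2 = 21·0.00286292·0.4761 = 0.0286237
  f_3 = C(7,5)·0.35^5·0.65^2 = 21·0.00525219·0.4225 = 0.0466
Multiply by the mixture weights:
  π_1·f_1 = 0.43 × 0.000102687 = 4.41553e-05
  π_2·f_2 = 0.47 × 0.0286237 = 0.0134531
  π_3·f_3 = 0.10 × 0.0466 = 0.00466
Evidence: 4.41553e-05 + 0.0134531 + 0.00466 = 0.0181573
P(Group 2 | x) ≈ 0.7409

0.7409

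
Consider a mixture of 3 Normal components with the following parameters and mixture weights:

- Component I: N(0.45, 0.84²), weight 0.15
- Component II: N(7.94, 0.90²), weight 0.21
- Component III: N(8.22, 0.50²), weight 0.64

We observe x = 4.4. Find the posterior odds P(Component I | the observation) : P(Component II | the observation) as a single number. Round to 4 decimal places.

0.0277

Posterior odds = (π_i f_i(x)) / (π_j f_j(x)); the normalising sum cancels.
Normal densities:
  L_I = (1/(0.84·√(2π)))·exp(−(4.4−0.45)²/(2·0.84²)) = 0.474931·exp(-11.05619) = 7.49872e-06
  L_II = (1/(0.90·√(2π)))·exp(−(4.4−7.94)²/(2·0.90²)) = 0.443269·exp(-7.73556) = 0.000193713
  L_III = (1/(0.50·√(2π)))·exp(−(4.4−8.22)²/(2·0.50²)) = 0.797885·exp(-29.18480) = 1.68711e-13
1.12481e-06 / 4.06797e-05 ≈ 0.0277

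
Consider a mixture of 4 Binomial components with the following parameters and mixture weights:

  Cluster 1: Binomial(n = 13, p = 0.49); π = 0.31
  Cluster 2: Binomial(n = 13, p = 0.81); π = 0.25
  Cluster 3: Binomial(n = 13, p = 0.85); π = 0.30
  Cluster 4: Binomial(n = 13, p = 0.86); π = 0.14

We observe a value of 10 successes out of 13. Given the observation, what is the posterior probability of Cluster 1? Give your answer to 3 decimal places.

0.062

Posterior ∝ prior × likelihood, so P(k | x) ∝ π_k f_k(x); normalise over all components.
Evaluate each component's likelihood at the observed value:
  p_1 = C(13,10)·0.49^10·0.51^3 = 286·0.000797923·0.132651 = 0.0302717
  p_2 = C(13,10)·0.81^10·0.19^3 = 286·0.121577·0.006859 = 0.238494
  p_3 = C(13,10)·0.85^10·0.15^3 = 286·0.196874·0.003375 = 0.190033
  p_4 = C(13,10)·0.86^10·0.14^3 = 286·0.221302·0.002744 = 0.173674
Prior × likelihood for each component:
  π_1·p_1 = 0.31 × 0.0302717 = 0.00938424
  π_2·p_2 = 0.25 × 0.238494 = 0.0596234
  π_3·p_3 = 0.30 × 0.190033 = 0.0570099
  π_4·p_4 = 0.14 × 0.173674 = 0.0243144
Normaliser: 0.00938424 + 0.0596234 + 0.0570099 + 0.0243144 = 0.150332
P(Cluster 1 | 10 successes out of 13) ≈ 0.062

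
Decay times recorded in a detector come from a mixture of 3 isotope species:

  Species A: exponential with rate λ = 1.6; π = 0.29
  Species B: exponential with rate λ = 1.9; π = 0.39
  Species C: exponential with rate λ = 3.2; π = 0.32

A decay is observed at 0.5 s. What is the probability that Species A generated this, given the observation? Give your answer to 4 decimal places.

Posterior ∝ prior × likelihood, so P(k | x) ∝ π_k f_k(x); normalise over all components.
Component likelihoods at x = 0.5 s:
  L_A = 1.6·e^(−1.6·0.5) = 1.6·e^(−0.8000) = 0.718926
  L_B = 1.9·e^(−1.9·0.5) = 1.9·e^(−0.9500) = 0.734808
  L_C = 3.2·e^(−3.2·0.5) = 3.2·e^(−1.6000) = 0.646069
Prior × likelihood for each component:
  π_A·L_A = 0.29 × 0.718926 = 0.208489
  π_B·L_B = 0.39 × 0.734808 = 0.286575
  π_C·L_C = 0.32 × 0.646069 = 0.206742
Sum: 0.208489 + 0.286575 + 0.206742 = 0.701806
So the posterior for Species A is 0.208489 / 0.701806 ≈ 0.2971.

0.2971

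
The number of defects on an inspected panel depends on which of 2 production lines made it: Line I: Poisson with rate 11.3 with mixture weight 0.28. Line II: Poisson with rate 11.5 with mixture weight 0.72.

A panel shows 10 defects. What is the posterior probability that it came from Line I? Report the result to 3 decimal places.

The responsibility of component k is π_k f_k(x) divided by Σ_j π_j f_j(x).
Evaluate each component's likelihood at the observed value:
  L_I = 0.115743
  L_II = 0.112935
Unnormalised posteriors:
  π_I·L_I = 0.28 × 0.115743 = 0.032408
  π_II·L_II = 0.72 × 0.112935 = 0.0813133
Evidence: 0.032408 + 0.0813133 = 0.113721
Responsibility of Line I: 0.032408 / 0.113721 ≈ 0.285

0.285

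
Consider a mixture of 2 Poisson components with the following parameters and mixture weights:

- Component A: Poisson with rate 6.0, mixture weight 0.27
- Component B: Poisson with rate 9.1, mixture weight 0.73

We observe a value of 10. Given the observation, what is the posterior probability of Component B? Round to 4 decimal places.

0.8869

Apply Bayes' rule: the posterior for each component is proportional to its prior times its likelihood at x.
Evaluate each component's likelihood at the observed value:
  L_A = 0.0413031
  L_B = 0.119832
Unnormalised posteriors:
  w_A·L_A = 0.27 × 0.0413031 = 0.0111518
  w_B·L_B = 0.73 × 0.119832 = 0.087477
Sum: 0.0111518 + 0.087477 = 0.0986289
P(Component B | x) ≈ 0.8869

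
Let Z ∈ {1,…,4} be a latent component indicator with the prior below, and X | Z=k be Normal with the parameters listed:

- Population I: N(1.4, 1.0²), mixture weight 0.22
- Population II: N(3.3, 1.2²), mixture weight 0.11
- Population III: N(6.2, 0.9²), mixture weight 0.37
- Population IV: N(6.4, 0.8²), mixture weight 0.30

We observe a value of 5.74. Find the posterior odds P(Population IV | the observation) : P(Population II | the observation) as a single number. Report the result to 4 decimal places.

The posterior odds equal the prior odds times the likelihood ratio: (w_i/w_j)·(f_i(x)/f_j(x)).
Normal densities:
  f_I = 3.24199e-05
  f_II = 0.0420674
  f_III = 0.388992
  f_IV = 0.354833
0.10645 / 0.00462741 ≈ 23.0042

23.0042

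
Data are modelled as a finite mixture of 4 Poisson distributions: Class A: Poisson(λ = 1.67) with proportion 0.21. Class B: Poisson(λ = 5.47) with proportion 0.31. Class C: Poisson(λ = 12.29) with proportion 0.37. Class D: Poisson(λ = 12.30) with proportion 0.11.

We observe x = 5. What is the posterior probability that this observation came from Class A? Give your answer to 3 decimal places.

0.068

Posterior ∝ prior × likelihood, so P(k | x) ∝ P(Z=k) f_k(x); normalise over all components.
Poisson probabilities:
  L_A = 0.0203765
  L_B = 0.171856
  L_C = 0.0107423
  L_D = 0.0106788
Weight by the priors:
  P(Z=A)·L_A = 0.21 × 0.0203765 = 0.00427906
  P(Z=B)·L_B = 0.31 × 0.171856 = 0.0532753
  P(Z=C)·L_C = 0.37 × 0.0107423 = 0.00397467
  P(Z=D)·L_D = 0.11 × 0.0106788 = 0.00117467
Denominator: 0.00427906 + 0.0532753 + 0.00397467 + 0.00117467 = 0.0627037
P(Class A | the observation) ≈ 0.068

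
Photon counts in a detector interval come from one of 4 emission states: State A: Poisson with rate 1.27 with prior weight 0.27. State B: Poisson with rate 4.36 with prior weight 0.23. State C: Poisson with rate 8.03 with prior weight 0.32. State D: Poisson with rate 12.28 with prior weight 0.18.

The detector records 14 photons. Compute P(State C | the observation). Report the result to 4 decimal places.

0.2454

P(component k | x) = w_k·f_k(x) / marginal(x), where marginal(x) = Σ_j w_j·f_j(x).
Evaluate each component's likelihood at the observed value:
  f_A = 9.14723e-11
  f_B = 0.000131486
  f_C = 0.0173071
  f_D = 0.0944567
Multiply by the mixture weights:
  w_A·f_A = 0.27 × 9.14723e-11 = 2.46975e-11
  w_B·f_B = 0.23 × 0.000131486 = 3.02417e-05
  w_C·f_C = 0.32 × 0.0173071 = 0.00553828
  w_D·f_D = 0.18 × 0.0944567 = 0.0170022
Normaliser: 2.46975e-11 + 3.02417e-05 + 0.00553828 + 0.0170022 = 0.0225707
P(State C | x) = 0.00553828 / 0.0225707 ≈ 0.2454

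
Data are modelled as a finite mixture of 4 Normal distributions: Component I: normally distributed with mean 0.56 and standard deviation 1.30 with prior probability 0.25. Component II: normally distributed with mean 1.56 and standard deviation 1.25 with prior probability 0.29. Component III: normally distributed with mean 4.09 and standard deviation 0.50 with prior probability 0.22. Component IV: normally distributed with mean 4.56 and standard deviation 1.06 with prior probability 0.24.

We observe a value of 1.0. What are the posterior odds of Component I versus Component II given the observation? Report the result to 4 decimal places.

Since P(k|x) ∝ π_k f_k(x), the posterior odds are π_i f_i(x) / (π_j f_j(x)).
Component likelihoods at x = 1.0:
  L_I = (1/(1.30·√(2π)))·exp(−(1.0−0.56)²/(2·1.30²)) = 0.306879·exp(-0.05728) = 0.289795
  L_II = (1/(1.25·√(2π)))·exp(−(1.0−1.56)²/(2·1.25²)) = 0.319154·exp(-0.10035) = 0.288681
  L_III = (1/(0.50·√(2π)))·exp(−(1.0−4.09)²/(2·0.50²)) = 0.797885·exp(-19.09620) = 4.06037e-09
  L_IV = (1/(1.06·√(2π)))·exp(−(1.0−4.56)²/(2·1.06²)) = 0.376361·exp(-5.63973) = 0.00133752
Odds = (0.25/0.29) × (0.289795/0.288681) = 0.862069 × 1.00386 ≈ 0.8654

0.8654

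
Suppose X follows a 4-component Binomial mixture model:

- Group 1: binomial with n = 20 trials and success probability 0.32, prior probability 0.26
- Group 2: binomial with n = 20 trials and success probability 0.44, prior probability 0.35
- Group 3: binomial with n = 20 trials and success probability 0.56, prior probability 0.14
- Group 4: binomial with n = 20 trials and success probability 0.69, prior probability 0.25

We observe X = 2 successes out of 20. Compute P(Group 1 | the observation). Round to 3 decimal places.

The responsibility of component k is π_k f_k(x) divided by Σ_j π_j f_j(x).
Component likelihoods at x = 2 successes out of 20:
  f_1 = 0.0188024
  f_2 = 0.00107905
  f_3 = 2.27655e-05
  f_4 = 6.32357e-08
Prior × likelihood for each component:
  π_1·f_1 = 0.26 × 0.0188024 = 0.00488863
  π_2·f_2 = 0.35 × 0.00107905 = 0.000377669
  π_3·f_3 = 0.14 × 2.27655e-05 = 3.18717e-06
  π_4·f_4 = 0.25 × 6.32357e-08 = 1.58089e-08
Evidence: 0.00488863 + 0.000377669 + 3.18717e-06 + 1.58089e-08 = 0.0052695
So the posterior for Group 1 is 0.00488863 / 0.0052695 ≈ 0.928.

0.928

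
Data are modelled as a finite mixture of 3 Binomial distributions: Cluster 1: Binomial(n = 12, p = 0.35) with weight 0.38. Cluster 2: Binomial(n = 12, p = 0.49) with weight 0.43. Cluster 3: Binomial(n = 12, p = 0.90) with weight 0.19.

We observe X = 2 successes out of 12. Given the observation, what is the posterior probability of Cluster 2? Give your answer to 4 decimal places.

0.1640

By Bayes' theorem, P(k | x) = P(Z=k) f_k(x) / Σ_j P(Z=j) f_j(x).
Component likelihoods at x = 2 successes out of 12:
  p_1 = C(12,2)·0.35^2·0.65^10 = 66·0.1225·0.0134627 = 0.108846
  p_2 = C(12,2)·0.49^2·0.51^10 = 66·0.2401·0.00119042 = 0.0188642
  p_3 = C(12,2)·0.90^2·0.10^10 = 66·0.81·1e-10 = 5.346e-09
Weight by the priors:
  P(Z=1)·p_1 = 0.38 × 0.108846 = 0.0413616
  P(Z=2)·p_2 = 0.43 × 0.0188642 = 0.0081116
  P(Z=3)·p_3 = 0.19 × 5.346e-09 = 1.01574e-09
Marginal: 0.0413616 + 0.0081116 + 1.01574e-09 = 0.0494732
So the posterior for Cluster 2 is 0.0081116 / 0.0494732 ≈ 0.1640.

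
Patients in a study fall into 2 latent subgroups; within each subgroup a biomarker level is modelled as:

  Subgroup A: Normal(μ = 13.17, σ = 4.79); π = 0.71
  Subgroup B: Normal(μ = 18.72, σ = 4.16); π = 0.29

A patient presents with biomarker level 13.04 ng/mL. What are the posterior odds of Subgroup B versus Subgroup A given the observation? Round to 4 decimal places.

Since P(k|x) ∝ π_k f_k(x), the posterior odds are π_i f_i(x) / (π_j f_j(x)).
Normal densities:
  p_A = (1/(4.79·√(2π)))·exp(−(13.04−13.17)²/(2·4.79²)) = 0.083286·exp(-0.00037) = 0.0832558
  p_B = (1/(4.16·√(2π)))·exp(−(13.04−18.72)²/(2·4.16²)) = 0.095900·exp(-0.93214) = 0.0377567
Posterior odds = (π_B·p_B) / (π_A·p_A) = (0.29·0.0377567) / (0.71·0.0832558) = 0.0109495 / 0.0591116 ≈ 0.1852

0.1852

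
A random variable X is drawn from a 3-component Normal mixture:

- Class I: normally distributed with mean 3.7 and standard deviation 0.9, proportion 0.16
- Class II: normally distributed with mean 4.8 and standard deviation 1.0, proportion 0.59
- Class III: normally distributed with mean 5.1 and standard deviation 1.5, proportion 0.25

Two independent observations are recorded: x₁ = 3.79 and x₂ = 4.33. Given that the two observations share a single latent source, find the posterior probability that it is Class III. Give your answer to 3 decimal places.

0.124

Apply Bayes' rule: the posterior for each component is proportional to its prior times its likelihood at x.
Since both observations come from the same component, the likelihood for component k is f_k(x₁)·f_k(x₂).
  L_I = [(1/(0.9·√(2π)))·exp(−(3.79−3.7)²/(2·0.9²)) = 0.443269·exp(-0.00500) = 0.441058] × [0.346949] = 0.153025
  L_II = [(1/(1.0·√(2π)))·exp(−(3.79−4.8)²/(2·1.0²)) = 0.398942·exp(-0.51005) = 0.239551] × [0.357225] = 0.0855737
  L_III = [(1/(1.5·√(2π)))·exp(−(3.79−5.1)²/(2·1.5²)) = 0.265962·exp(-0.38136) = 0.181634] × [0.23313] = 0.0423444
Unnormalised posteriors:
  w_I·L_I = 0.16 × 0.153025 = 0.0244839
  w_II·L_II = 0.59 × 0.0855737 = 0.0504885
  w_III·L_III = 0.25 × 0.0423444 = 0.0105861
Evidence: 0.0244839 + 0.0504885 + 0.0105861 = 0.0855586
Responsibility of Class III: 0.0105861 / 0.0855586 ≈ 0.124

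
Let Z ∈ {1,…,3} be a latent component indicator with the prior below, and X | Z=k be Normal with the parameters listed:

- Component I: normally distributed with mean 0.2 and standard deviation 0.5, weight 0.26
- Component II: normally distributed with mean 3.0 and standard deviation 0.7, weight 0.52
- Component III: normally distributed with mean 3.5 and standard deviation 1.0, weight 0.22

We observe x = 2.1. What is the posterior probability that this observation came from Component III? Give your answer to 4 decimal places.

0.2024

The responsibility of component k is P(Z=k) f_k(x) divided by Σ_j P(Z=j) f_j(x).
Normal densities:
  p_I = 0.000583894
  p_II = 0.249376
  p_III = 0.149727
Multiply by the mixture weights:
  P(Z=I)·p_I = 0.26 × 0.000583894 = 0.000151812
  P(Z=II)·p_II = 0.52 × 0.249376 = 0.129675
  P(Z=III)·p_III = 0.22 × 0.149727 = 0.03294
Sum: 0.000151812 + 0.129675 + 0.03294 = 0.162767
Responsibility of Component III: 0.03294 / 0.162767 ≈ 0.2024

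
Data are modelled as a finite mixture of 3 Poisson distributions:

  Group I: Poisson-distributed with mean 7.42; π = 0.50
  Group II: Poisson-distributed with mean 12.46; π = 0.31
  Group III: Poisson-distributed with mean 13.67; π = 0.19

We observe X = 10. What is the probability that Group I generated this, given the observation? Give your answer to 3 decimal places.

Posterior ∝ prior × likelihood, so P(k | x) ∝ π_k f_k(x); normalise over all components.
Poisson probabilities:
  p_I = e^(−7.42)·7.42^10/10! = 0.0835239
  p_II = e^(−12.46)·12.46^10/10! = 0.0964069
  p_III = e^(−13.67)·13.67^10/10! = 0.0726301
Prior × likelihood for each component:
  π_I·p_I = 0.50 × 0.0835239 = 0.041762
  π_II·p_II = 0.31 × 0.0964069 = 0.0298861
  π_III·p_III = 0.19 × 0.0726301 = 0.0137997
Normaliser: 0.041762 + 0.0298861 + 0.0137997 = 0.0854478
So the posterior for Group I is 0.041762 / 0.0854478 ≈ 0.489.

0.489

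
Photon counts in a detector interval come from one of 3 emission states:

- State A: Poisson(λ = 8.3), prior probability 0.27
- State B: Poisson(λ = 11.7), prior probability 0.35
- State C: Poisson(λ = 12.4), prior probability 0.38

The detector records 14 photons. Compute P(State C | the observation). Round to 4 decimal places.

The responsibility of component k is w_k f_k(x) divided by Σ_j w_j f_j(x).
Evaluate each component's likelihood at the observed value:
  f_A = e^(−8.3)·8.3^14/14! = 0.0209914
  f_B = e^(−11.7)·11.7^14/14! = 0.0856936
  f_C = e^(−12.4)·12.4^14/14! = 0.0959939
Weight by the priors:
  w_A·f_A = 0.27 × 0.0209914 = 0.00566767
  w_B·f_B = 0.35 × 0.0856936 = 0.0299928
  w_C·f_C = 0.38 × 0.0959939 = 0.0364777
Denominator: 0.00566767 + 0.0299928 + 0.0364777 = 0.0721381
P(State C | the observation) = 0.0364777 / 0.0721381 ≈ 0.5057

0.5057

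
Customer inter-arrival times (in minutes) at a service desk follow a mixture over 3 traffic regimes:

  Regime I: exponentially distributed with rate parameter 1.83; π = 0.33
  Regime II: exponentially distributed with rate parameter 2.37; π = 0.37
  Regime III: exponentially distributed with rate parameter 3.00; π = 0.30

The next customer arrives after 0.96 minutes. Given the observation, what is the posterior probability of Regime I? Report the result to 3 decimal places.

0.426

By Bayes' theorem, P(k | x) = π_k f_k(x) / Σ_j π_j f_j(x).
Evaluate each component's likelihood at the observed value:
  f_I = 1.83·e^(−1.83·0.96) = 1.83·e^(−1.7568) = 0.315851
  f_II = 2.37·e^(−2.37·0.96) = 2.37·e^(−2.2752) = 0.24358
  f_III = 3.00·e^(−3.00·0.96) = 3.00·e^(−2.8800) = 0.168404
Prior × likelihood for each component:
  π_I·f_I = 0.33 × 0.315851 = 0.104231
  π_II·f_II = 0.37 × 0.24358 = 0.0901246
  π_III·f_III = 0.30 × 0.168404 = 0.0505213
Denominator: 0.104231 + 0.0901246 + 0.0505213 = 0.244877
P(Regime I | data) ≈ 0.426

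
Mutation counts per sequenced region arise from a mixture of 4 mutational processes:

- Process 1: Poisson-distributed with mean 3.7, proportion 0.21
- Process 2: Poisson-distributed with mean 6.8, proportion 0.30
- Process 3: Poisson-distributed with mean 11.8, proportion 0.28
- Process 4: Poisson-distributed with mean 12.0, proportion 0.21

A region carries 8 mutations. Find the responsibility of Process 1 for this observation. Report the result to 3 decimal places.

0.060

Apply Bayes' rule: the posterior for each component is proportional to its prior times its likelihood at x.
Evaluate each component's likelihood at the observed value:
  p_1 = e^(−3.7)·3.7^8/8! = 0.0215379
  p_2 = e^(−6.8)·6.8^8/8! = 0.126284
  p_3 = e^(−11.8)·11.8^8/8! = 0.0699617
  p_4 = e^(−12.0)·12.0^8/8! = 0.0655233
Multiply by the mixture weights:
  w_1·p_1 = 0.21 × 0.0215379 = 0.00452296
  w_2·p_2 = 0.30 × 0.126284 = 0.0378852
  w_3·p_3 = 0.28 × 0.0699617 = 0.0195893
  w_4·p_4 = 0.21 × 0.0655233 = 0.0137599
Evidence: 0.00452296 + 0.0378852 + 0.0195893 + 0.0137599 = 0.0757573
P(Process 1 | 8 mutations) = 0.00452296 / 0.0757573 ≈ 0.060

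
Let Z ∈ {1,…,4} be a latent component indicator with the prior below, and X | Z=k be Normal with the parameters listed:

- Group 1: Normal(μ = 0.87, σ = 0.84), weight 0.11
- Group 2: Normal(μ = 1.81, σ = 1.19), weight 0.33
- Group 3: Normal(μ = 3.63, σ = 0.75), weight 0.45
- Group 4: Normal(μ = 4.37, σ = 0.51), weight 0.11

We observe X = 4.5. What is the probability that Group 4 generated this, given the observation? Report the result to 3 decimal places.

Apply Bayes' rule: the posterior for each component is proportional to its prior times its likelihood at x.
Component likelihoods at x = 4.5:
  f_1 = 4.18275e-05
  f_2 = 0.0260476
  f_3 = 0.271429
  f_4 = 0.757235
Unnormalised posteriors:
  P(Z=1)·f_1 = 0.11 × 4.18275e-05 = 4.60102e-06
  P(Z=2)·f_2 = 0.33 × 0.0260476 = 0.00859569
  P(Z=3)·f_3 = 0.45 × 0.271429 = 0.122143
  P(Z=4)·f_4 = 0.11 × 0.757235 = 0.0832959
Sum: 4.60102e-06 + 0.00859569 + 0.122143 + 0.0832959 = 0.214039
P(Group 4 | data) ≈ 0.389

0.389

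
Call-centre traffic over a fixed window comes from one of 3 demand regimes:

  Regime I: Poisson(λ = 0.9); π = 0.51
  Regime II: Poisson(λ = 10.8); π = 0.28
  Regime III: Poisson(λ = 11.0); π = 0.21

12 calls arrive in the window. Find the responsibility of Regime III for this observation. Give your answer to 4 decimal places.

0.4335

The responsibility of component k is π_k f_k(x) divided by Σ_j π_j f_j(x).
Poisson probabilities:
  f_I = e^(−0.9)·0.9^12/12! = 2.39722e-10
  f_II = e^(−10.8)·10.8^12/12! = 0.107243
  f_III = e^(−11.0)·11.0^12/12! = 0.10943
Prior × likelihood for each component:
  π_I·f_I = 0.51 × 2.39722e-10 = 1.22258e-10
  π_II·f_II = 0.28 × 0.107243 = 0.030028
  π_III·f_III = 0.21 × 0.10943 = 0.0229803
Normaliser: 1.22258e-10 + 0.030028 + 0.0229803 = 0.0530082
P(Regime III | data) = 0.0229803 / 0.0530082 ≈ 0.4335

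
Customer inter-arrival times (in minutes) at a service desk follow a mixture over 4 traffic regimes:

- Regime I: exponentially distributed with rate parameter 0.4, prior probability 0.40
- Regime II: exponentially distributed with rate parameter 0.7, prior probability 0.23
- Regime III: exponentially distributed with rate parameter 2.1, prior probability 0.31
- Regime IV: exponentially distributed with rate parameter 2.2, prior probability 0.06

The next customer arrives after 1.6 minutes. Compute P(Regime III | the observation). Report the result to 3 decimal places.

P(component k | x) = π_k·f_k(x) / marginal(x), where marginal(x) = Σ_j π_j·f_j(x).
Exponential densities:
  L_I = 0.210917
  L_II = 0.228396
  L_III = 0.072944
  L_IV = 0.0651188
Multiply by the mixture weights:
  π_I·L_I = 0.40 × 0.210917 = 0.0843668
  π_II·L_II = 0.23 × 0.228396 = 0.052531
  π_III·L_III = 0.31 × 0.072944 = 0.0226127
  π_IV·L_IV = 0.06 × 0.0651188 = 0.00390713
Sum: 0.0843668 + 0.052531 + 0.0226127 + 0.00390713 = 0.163418
P(Regime III | 1.6 minutes) ≈ 0.138

0.138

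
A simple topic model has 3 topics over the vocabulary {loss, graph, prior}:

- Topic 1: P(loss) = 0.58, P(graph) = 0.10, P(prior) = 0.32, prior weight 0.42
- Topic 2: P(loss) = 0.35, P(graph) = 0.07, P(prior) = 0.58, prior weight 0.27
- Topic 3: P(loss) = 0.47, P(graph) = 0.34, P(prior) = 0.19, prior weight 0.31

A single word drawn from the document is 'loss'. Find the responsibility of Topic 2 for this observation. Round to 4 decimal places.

By Bayes' theorem, P(k | x) = P(Z=k) f_k(x) / Σ_j P(Z=j) f_j(x).
Categorical probabilities:
  p_1 = P(loss | comp) = 0.58
  p_2 = P(loss | comp) = 0.35
  p_3 = P(loss | comp) = 0.47
Prior × likelihood for each component:
  P(Z=1)·p_1 = 0.42 × 0.58 = 0.2436
  P(Z=2)·p_2 = 0.27 × 0.35 = 0.0945
  P(Z=3)·p_3 = 0.31 × 0.47 = 0.1457
Sum: 0.2436 + 0.0945 + 0.1457 = 0.4838
Responsibility of Topic 2: 0.0945 / 0.4838 ≈ 0.1953

0.1953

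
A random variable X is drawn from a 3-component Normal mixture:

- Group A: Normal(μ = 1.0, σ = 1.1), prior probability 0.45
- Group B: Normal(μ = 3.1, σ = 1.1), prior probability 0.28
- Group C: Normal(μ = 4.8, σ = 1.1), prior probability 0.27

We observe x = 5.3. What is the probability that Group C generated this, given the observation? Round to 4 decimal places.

Posterior ∝ prior × likelihood, so P(k | x) ∝ P(Z=k) f_k(x); normalise over all components.
Evaluate each component's likelihood at the observed value:
  L_A = 0.000174298
  L_B = 0.0490827
  L_C = 0.327079
Weight by the priors:
  P(Z=A)·L_A = 0.45 × 0.000174298 = 7.84341e-05
  P(Z=B)·L_B = 0.28 × 0.0490827 = 0.0137432
  P(Z=C)·L_C = 0.27 × 0.327079 = 0.0883112
Denominator: 7.84341e-05 + 0.0137432 + 0.0883112 = 0.102133
P(Group C | 5.3) = 0.0883112 / 0.102133 ≈ 0.8647

0.8647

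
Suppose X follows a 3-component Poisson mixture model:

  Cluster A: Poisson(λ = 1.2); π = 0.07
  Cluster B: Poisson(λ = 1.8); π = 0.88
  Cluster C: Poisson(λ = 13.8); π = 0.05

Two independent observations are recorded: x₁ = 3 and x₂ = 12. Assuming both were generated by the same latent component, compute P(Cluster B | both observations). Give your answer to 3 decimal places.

0.024

By Bayes' theorem, P(k | x) = w_k f_k(x) / Σ_j w_j f_j(x).
Since both observations come from the same component, the likelihood for component k is f_k(x₁)·f_k(x₂).
  L_A = [0.0867439] × [5.60641e-09] = 4.86322e-10
  L_B = [0.160671] × [3.99211e-07] = 6.41415e-08
  L_C = [0.000444859] × [0.101146] = 4.49956e-05
Weight by the priors:
  w_A·L_A = 0.07 × 4.86322e-10 = 3.40425e-11
  w_B·L_B = 0.88 × 6.41415e-08 = 5.64445e-08
  w_C·L_C = 0.05 × 4.49956e-05 = 2.24978e-06
Evidence: 3.40425e-11 + 5.64445e-08 + 2.24978e-06 = 2.30626e-06
P(Cluster B | x₁,x₂) ≈ 0.024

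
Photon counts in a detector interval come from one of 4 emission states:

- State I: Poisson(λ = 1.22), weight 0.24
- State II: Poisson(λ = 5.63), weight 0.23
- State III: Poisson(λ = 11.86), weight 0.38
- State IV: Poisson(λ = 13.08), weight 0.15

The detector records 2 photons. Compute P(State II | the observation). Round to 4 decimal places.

Apply Bayes' rule: the posterior for each component is proportional to its prior times its likelihood at x.
Component likelihoods at x = 2 photons:
  L_I = 0.21971
  L_II = 0.0568734
  L_III = 0.000497058
  L_IV = 0.00017849
Multiply by the mixture weights:
  w_I·L_I = 0.24 × 0.21971 = 0.0527305
  w_II·L_II = 0.23 × 0.0568734 = 0.0130809
  w_III·L_III = 0.38 × 0.000497058 = 0.000188882
  w_IV·L_IV = 0.15 × 0.00017849 = 2.67735e-05
Denominator: 0.0527305 + 0.0130809 + 0.000188882 + 2.67735e-05 = 0.066027
P(State II | 2 photons) ≈ 0.1981

0.1981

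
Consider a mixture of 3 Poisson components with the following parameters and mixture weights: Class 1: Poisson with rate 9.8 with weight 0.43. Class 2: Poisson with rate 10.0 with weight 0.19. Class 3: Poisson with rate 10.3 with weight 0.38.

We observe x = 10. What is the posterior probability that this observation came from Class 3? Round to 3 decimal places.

0.379

P(component k | x) = w_k·f_k(x) / marginal(x), where marginal(x) = Σ_j w_j·f_j(x).
Component likelihoods at x = 10:
  p_1 = e^(−9.8)·9.8^10/10! = 0.124857
  p_2 = e^(−10.0)·10.0^10/10! = 0.12511
  p_3 = e^(−10.3)·10.3^10/10! = 0.124559
Prior × likelihood for each component:
  w_1·p_1 = 0.43 × 0.124857 = 0.0536884
  w_2·p_2 = 0.19 × 0.12511 = 0.0237709
  w_3·p_3 = 0.38 × 0.124559 = 0.0473325
Sum: 0.0536884 + 0.0237709 + 0.0473325 = 0.124792
P(Class 3 | the observation) = 0.0473325 / 0.124792 ≈ 0.379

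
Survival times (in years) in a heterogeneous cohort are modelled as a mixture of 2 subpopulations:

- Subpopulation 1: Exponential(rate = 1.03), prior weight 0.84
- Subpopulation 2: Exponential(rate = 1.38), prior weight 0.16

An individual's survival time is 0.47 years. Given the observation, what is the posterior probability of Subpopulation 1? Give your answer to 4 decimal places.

0.8220

Posterior ∝ prior × likelihood, so P(k | x) ∝ π_k f_k(x); normalise over all components.
Evaluate each component's likelihood at the observed value:
  f_1 = 0.634739
  f_2 = 0.721432
Multiply by the mixture weights:
  π_1·f_1 = 0.84 × 0.634739 = 0.533181
  π_2·f_2 = 0.16 × 0.721432 = 0.115429
Sum: 0.533181 + 0.115429 = 0.64861
P(Subpopulation 1 | data) = 0.533181 / 0.64861 ≈ 0.8220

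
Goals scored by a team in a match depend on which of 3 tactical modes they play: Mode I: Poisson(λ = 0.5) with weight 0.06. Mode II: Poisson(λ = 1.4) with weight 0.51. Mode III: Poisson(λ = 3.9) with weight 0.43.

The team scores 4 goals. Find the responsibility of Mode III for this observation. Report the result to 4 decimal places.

The responsibility of component k is w_k f_k(x) divided by Σ_j w_j f_j(x).
Poisson probabilities:
  p_I = e^(−0.5)·0.5^4/4! = 0.00157951
  p_II = e^(−1.4)·1.4^4/4! = 0.039472
  p_III = e^(−3.9)·3.9^4/4! = 0.195119
Unnormalised posteriors:
  w_I·p_I = 0.06 × 0.00157951 = 9.47704e-05
  w_II·p_II = 0.51 × 0.039472 = 0.0201307
  w_III·p_III = 0.43 × 0.195119 = 0.083901
Marginal: 9.47704e-05 + 0.0201307 + 0.083901 = 0.104126
Responsibility of Mode III: 0.083901 / 0.104126 ≈ 0.8058

0.8058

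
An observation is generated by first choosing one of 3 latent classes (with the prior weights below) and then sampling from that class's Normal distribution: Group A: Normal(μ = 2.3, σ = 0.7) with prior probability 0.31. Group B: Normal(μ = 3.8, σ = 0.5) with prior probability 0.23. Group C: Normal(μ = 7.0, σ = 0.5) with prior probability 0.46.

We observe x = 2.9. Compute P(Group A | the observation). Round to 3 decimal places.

0.771

The responsibility of component k is π_k f_k(x) divided by Σ_j π_j f_j(x).
Evaluate each component's likelihood at the observed value:
  f_A = (1/(0.7·√(2π)))·exp(−(2.9−2.3)²/(2·0.7²)) = 0.569918·exp(-0.36735) = 0.394707
  f_B = (1/(0.5·√(2π)))·exp(−(2.9−3.8)²/(2·0.5²)) = 0.797885·exp(-1.62000) = 0.1579
  f_C = (1/(0.5·√(2π)))·exp(−(2.9−7.0)²/(2·0.5²)) = 0.797885·exp(-33.62000) = 1.99968e-15
Multiply by the mixture weights:
  π_A·f_A = 0.31 × 0.394707 = 0.122359
  π_B·f_B = 0.23 × 0.1579 = 0.0363171
  π_C·f_C = 0.46 × 1.99968e-15 = 9.19851e-16
Marginal: 0.122359 + 0.0363171 + 9.19851e-16 = 0.158676
So the posterior for Group A is 0.122359 / 0.158676 ≈ 0.771.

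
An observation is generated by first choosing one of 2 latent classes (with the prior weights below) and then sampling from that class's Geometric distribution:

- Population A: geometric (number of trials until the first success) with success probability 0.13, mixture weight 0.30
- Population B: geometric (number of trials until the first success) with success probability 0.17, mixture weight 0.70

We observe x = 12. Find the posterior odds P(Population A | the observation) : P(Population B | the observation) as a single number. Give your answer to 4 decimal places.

0.5500

Only the two components matter; the odds are (w_i f_i(x)) / (w_j f_j(x)).
Evaluate each component's likelihood at the observed value:
  p_A = 0.13·(1−0.13)^11 = 0.13·0.216128 = 0.0280967
  p_B = 0.17·(1−0.17)^11 = 0.17·0.128783 = 0.0218931
Odds = (0.30/0.70) × (0.0280967/0.0218931) = 0.428571 × 1.28336 ≈ 0.5500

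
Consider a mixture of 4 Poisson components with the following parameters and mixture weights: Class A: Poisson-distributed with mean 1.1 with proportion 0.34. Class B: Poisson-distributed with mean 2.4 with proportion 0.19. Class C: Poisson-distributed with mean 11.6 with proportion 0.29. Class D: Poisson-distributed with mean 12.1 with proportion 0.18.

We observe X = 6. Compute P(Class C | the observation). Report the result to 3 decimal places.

Posterior ∝ prior × likelihood, so P(k | x) ∝ π_k f_k(x); normalise over all components.
Poisson probabilities:
  L_A = e^(−1.1)·1.1^6/6! = 0.00081903
  L_B = e^(−2.4)·2.4^6/6! = 0.0240784
  L_C = e^(−11.6)·11.6^6/6! = 0.031017
  L_D = e^(−12.1)·12.1^6/6! = 0.0242335
Weight by the priors:
  π_A·L_A = 0.34 × 0.00081903 = 0.00027847
  π_B·L_B = 0.19 × 0.0240784 = 0.0045749
  π_C·L_C = 0.29 × 0.031017 = 0.00899492
  π_D·L_D = 0.18 × 0.0242335 = 0.00436203
Evidence: 0.00027847 + 0.0045749 + 0.00899492 + 0.00436203 = 0.0182103
P(Class C | 6) ≈ 0.494

0.494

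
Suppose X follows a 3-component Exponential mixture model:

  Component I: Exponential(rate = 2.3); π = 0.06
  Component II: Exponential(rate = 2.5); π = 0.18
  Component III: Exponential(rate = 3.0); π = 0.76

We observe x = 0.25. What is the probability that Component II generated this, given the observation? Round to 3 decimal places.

0.173

Apply Bayes' rule: the posterior for each component is proportional to its prior times its likelihood at x.
Component likelihoods at x = 0.25:
  f_I = 1.29422
  f_II = 1.33815
  f_III = 1.4171
Unnormalised posteriors:
  π_I·f_I = 0.06 × 1.29422 = 0.0776533
  π_II·f_II = 0.18 × 1.33815 = 0.240868
  π_III·f_III = 0.76 × 1.4171 = 1.077
Evidence: 0.0776533 + 0.240868 + 1.077 = 1.39552
P(Component II | x) = 0.240868 / 1.39552 ≈ 0.173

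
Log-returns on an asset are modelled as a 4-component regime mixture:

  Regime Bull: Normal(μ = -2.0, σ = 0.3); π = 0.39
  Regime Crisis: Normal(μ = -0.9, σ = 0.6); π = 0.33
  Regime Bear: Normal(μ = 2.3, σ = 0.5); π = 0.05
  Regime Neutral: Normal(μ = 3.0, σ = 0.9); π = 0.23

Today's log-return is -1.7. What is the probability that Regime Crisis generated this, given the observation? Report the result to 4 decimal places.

0.2229

Posterior ∝ prior × likelihood, so P(k | x) ∝ P(Z=k) f_k(x); normalise over all components.
Normal densities:
  p_Bull = (1/(0.3·√(2π)))·exp(−(-1.7−-2.0)²/(2·0.3²)) = 1.329808·exp(-0.50000) = 0.806569
  p_Crisis = (1/(0.6·√(2π)))·exp(−(-1.7−-0.9)²/(2·0.6²)) = 0.664904·exp(-0.88889) = 0.27335
  p_Bear = (1/(0.5·√(2π)))·exp(−(-1.7−2.3)²/(2·0.5²)) = 0.797885·exp(-32.00000) = 1.01045e-14
  p_Neutral = (1/(0.9·√(2π)))·exp(−(-1.7−3.0)²/(2·0.9²)) = 0.443269·exp(-13.63580) = 5.30535e-07
Unnormalised posteriors:
  P(Z=Bull)·p_Bull = 0.39 × 0.806569 = 0.314562
  P(Z=Crisis)·p_Crisis = 0.33 × 0.27335 = 0.0902055
  P(Z=Bear)·p_Bear = 0.05 × 1.01045e-14 = 5.05227e-16
  P(Z=Neutral)·p_Neutral = 0.23 × 5.30535e-07 = 1.22023e-07
Denominator: 0.314562 + 0.0902055 + 5.05227e-16 + 1.22023e-07 = 0.404768
P(Regime Crisis | data) = 0.0902055 / 0.404768 ≈ 0.2229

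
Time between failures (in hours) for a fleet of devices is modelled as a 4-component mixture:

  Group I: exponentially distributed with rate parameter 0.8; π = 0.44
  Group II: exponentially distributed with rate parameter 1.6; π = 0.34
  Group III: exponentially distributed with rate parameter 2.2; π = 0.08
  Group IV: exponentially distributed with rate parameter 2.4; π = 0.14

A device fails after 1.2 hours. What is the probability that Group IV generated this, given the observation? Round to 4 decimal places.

0.0767

Apply Bayes' rule: the posterior for each component is proportional to its prior times its likelihood at x.
Exponential densities:
  p_I = 0.8·e^(−0.8·1.2) = 0.8·e^(−0.9600) = 0.306314
  p_II = 1.6·e^(−1.6·1.2) = 1.6·e^(−1.9200) = 0.234571
  p_III = 2.2·e^(−2.2·1.2) = 2.2·e^(−2.6400) = 0.156995
  p_IV = 2.4·e^(−2.4·1.2) = 2.4·e^(−2.8800) = 0.134723
Multiply by the mixture weights:
  π_I·p_I = 0.44 × 0.306314 = 0.134778
  π_II·p_II = 0.34 × 0.234571 = 0.0797542
  π_III·p_III = 0.08 × 0.156995 = 0.0125596
  π_IV·p_IV = 0.14 × 0.134723 = 0.0188613
Marginal: 0.134778 + 0.0797542 + 0.0125596 + 0.0188613 = 0.245953
P(Group IV | the observation) ≈ 0.0767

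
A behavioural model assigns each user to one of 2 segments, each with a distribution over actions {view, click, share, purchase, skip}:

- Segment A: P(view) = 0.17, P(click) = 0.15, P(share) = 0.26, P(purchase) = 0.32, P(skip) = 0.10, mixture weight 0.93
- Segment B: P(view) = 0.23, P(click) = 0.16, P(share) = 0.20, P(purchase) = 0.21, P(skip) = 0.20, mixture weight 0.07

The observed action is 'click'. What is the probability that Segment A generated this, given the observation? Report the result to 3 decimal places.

0.926

The responsibility of component k is w_k f_k(x) divided by Σ_j w_j f_j(x).
Evaluate each component's likelihood at the observed value:
  p_A = P(click | comp) = 0.15
  p_B = P(click | comp) = 0.16
Weight by the priors:
  w_A·p_A = 0.93 × 0.15 = 0.1395
  w_B·p_B = 0.07 × 0.16 = 0.0112
Evidence: 0.1395 + 0.0112 = 0.1507
P(Segment A | the observation) ≈ 0.926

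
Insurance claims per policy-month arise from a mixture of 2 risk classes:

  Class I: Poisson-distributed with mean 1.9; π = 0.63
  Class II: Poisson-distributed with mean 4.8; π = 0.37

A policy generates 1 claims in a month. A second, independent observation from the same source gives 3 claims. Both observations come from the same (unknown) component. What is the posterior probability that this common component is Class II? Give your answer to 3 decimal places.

Apply Bayes' rule: the posterior for each component is proportional to its prior times its likelihood at x.
Since both observations come from the same component, the likelihood for component k is f_k(x₁)·f_k(x₂).
  L_I = [e^(−1.9)·1.9^1/1! = 0.28418] × [0.170982] = 0.0485897
  L_II = [e^(−4.8)·4.8^1/1! = 0.0395028] × [0.151691] = 0.00599221
Unnormalised posteriors:
  P(Z=I)·L_I = 0.63 × 0.0485897 = 0.0306115
  P(Z=II)·L_II = 0.37 × 0.00599221 = 0.00221712
Denominator: 0.0306115 + 0.00221712 = 0.0328286
P(Class II | x₁,x₂) = 0.00221712 / 0.0328286 ≈ 0.068

0.068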